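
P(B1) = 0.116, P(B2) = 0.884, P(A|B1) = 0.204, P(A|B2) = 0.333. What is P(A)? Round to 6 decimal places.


P(A) = P(A|B1)*P(B1) + P(A|B2)*P(B2)
P(A|B1)*P(B1) = 0.204 * 0.116 = 0.023664
P(A|B2)*P(B2) = 0.333 * 0.884 = 0.294372
P(A) = 0.023664 + 0.294372 = 0.318036

0.318036


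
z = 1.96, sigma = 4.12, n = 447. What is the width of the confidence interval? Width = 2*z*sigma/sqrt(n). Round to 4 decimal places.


width = 2*z*sigma/sqrt(n)
2*z*sigma = 2 * 1.96 * 4.12 = 16.1504
sqrt(447) ≈ 21.142375
width = 16.1504 / 21.142375 ≈ 0.763888

0.7639


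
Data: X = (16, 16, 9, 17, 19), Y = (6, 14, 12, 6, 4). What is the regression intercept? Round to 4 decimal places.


a = ybar - b*xbar, where b = sum((xi-xbar)(yi-ybar)) / sum((xi-xbar)^2)
n = 5, xbar = 77/5 = 15.4, ybar = 42/5 = 8.4
Sxy = sum((xi-xbar)(yi-ybar)) = -40.8
Sxx = sum((xi-xbar)^2) = 57.2
b = Sxy / Sxx = -102/143 ≈ -0.713287
a = 8.4 - (-0.713287) * 15.4 = 252/13 ≈ 19.384615

19.3846


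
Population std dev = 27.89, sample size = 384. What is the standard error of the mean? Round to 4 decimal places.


SE = sigma / sqrt(n)
sqrt(384) ≈ 19.595918
SE = 27.89 / 19.595918 ≈ 1.423256

1.4233


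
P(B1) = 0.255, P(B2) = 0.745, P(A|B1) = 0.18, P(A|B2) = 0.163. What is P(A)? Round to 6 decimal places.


P(A) = P(A|B1)*P(B1) + P(A|B2)*P(B2)
P(A|B1)*P(B1) = 0.18 * 0.255 = 0.0459
P(A|B2)*P(B2) = 0.163 * 0.745 = 0.121435
P(A) = 0.0459 + 0.121435 = 0.167335

0.167335


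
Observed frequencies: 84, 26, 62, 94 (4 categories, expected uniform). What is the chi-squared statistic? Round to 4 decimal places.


chi2 = sum((O-E)^2/E), E = total/4
total = 266, E = 266/4 = 66.5
(84 - 66.5)^2 / 66.5 = 306.25 / 66.5 = 175/38 ≈ 4.605263
(26 - 66.5)^2 / 66.5 = 1640.25 / 66.5 = 6561/266 ≈ 24.665414
(62 - 66.5)^2 / 66.5 = 20.25 / 66.5 = 81/266 ≈ 0.304511
(94 - 66.5)^2 / 66.5 = 756.25 / 66.5 = 3025/266 ≈ 11.372180
chi2 = 778/19 ≈ 40.947368

40.9474


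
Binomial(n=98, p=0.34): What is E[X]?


E[X] = n*p = 98 * 0.34 = 33.32

33.32


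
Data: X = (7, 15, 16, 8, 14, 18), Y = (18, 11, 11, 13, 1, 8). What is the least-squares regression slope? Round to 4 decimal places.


b = sum((xi-xbar)(yi-ybar)) / sum((xi-xbar)^2)
n = 6, xbar = 78/6 = 13, ybar = 62/6 = 31/3 ≈ 10.333333
Sxy = sum((xi-xbar)(yi-ybar)) = -77
Sxx = sum((xi-xbar)^2) = 100
b = Sxy / Sxx = -0.77

-0.7700


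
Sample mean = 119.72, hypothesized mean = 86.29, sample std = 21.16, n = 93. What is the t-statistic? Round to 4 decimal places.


t = (xbar - mu0) / (s/sqrt(n))
xbar - mu0 = 119.72 - 86.29 = 33.43
sqrt(93) ≈ 9.64365076
s/sqrt(n) = 21.16 / 9.64365076 ≈ 2.19418979
t = 33.43 / 2.19418979 ≈ 15.235692

15.2357


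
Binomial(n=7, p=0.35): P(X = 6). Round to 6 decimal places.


P = C(n,k) * p^k * (1-p)^(n-k)
C(7,6) = 7
p^k = 0.35^6 ≈ 0.001838266
(1-p)^(n-k) = 0.65^1 = 0.65
P = 7 * 0.001838266 * 0.65 ≈ 0.008364

0.008364


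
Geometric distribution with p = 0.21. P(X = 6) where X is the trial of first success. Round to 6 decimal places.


P = (1-p)^(k-1) * p
(1-p)^(k-1) = 0.79^5 ≈ 0.3077056
P = 0.3077056 * 0.21 ≈ 0.06461818

0.064618


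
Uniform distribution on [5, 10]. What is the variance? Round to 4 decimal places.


Var = (b-a)^2 / 12
(b-a)^2 = (10 - 5)^2 = 25
Var = 25/12 ≈ 2.083333

2.0833


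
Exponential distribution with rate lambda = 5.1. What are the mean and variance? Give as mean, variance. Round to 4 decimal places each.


mean = 1/lam, var = 1/lam^2
mean = 1 / 5.1 = 10/51 ≈ 0.196078
lam^2 = 5.1^2 = 26.01
var = 1 / 26.01 = 100/2601 ≈ 0.038447

0.1961, 0.0384


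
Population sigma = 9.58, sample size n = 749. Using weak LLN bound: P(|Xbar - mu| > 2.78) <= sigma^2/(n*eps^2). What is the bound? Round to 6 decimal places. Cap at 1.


bound = min(1, sigma^2/(n*eps^2))
sigma^2 = 9.58^2 = 91.7764
n*eps^2 = 749 * 2.78^2 = 749 * 7.7284 = 5788.5716
sigma^2/(n*eps^2) = 91.7764 / 5788.5716 ≈ 0.01585476

0.015855


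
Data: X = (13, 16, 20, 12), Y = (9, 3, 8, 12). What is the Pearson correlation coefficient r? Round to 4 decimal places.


r = sum((xi-xbar)(yi-ybar)) / sqrt(sum((xi-xbar)^2) * sum((yi-ybar)^2))
n = 4, xbar = 61/4 = 15.25, ybar = 32/4 = 8
Sxy = sum((xi-xbar)(yi-ybar)) = -19
Sxx = sum((xi-xbar)^2) = 38.75
Syy = sum((yi-ybar)^2) = 42
sqrt(Sxx*Syy) ≈ 40.342286
r = Sxy / sqrt(Sxx*Syy) = -19 / 40.342286 ≈ -0.470970

-0.4710


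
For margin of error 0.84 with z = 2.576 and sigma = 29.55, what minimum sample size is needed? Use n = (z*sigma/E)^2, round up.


z*sigma/E = 2.576 * 29.55 / 0.84 = 90.62
(z*sigma/E)^2 = 8211.9844
round up: n = 8212

8212


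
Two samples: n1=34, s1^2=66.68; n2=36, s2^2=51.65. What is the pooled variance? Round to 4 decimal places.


sp^2 = ((n1-1)*s1^2 + (n2-1)*s2^2)/(n1+n2-2)
(n1-1)*s1^2 = 33 * 66.68 = 2200.44
(n2-1)*s2^2 = 35 * 51.65 = 1807.75
numerator = 2200.44 + 1807.75 = 4008.19
n1+n2-2 = 68
sp^2 = 4008.19 / 68 = 400819/6800 ≈ 58.943971

58.9440


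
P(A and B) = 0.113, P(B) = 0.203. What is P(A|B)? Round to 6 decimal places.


P(A|B) = P(A and B) / P(B) = 0.113 / 0.203 = 113/203 ≈ 0.55665025

0.556650


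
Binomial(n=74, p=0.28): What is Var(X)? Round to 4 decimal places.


Var = n*p*(1-p) = 74 * 0.28 * 0.72 = 14.9184

14.9184


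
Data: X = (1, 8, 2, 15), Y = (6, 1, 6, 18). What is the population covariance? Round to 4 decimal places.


Cov = (1/n)*sum((xi-xbar)(yi-ybar))
n = 4, xbar = 26/4 = 6.5, ybar = 31/4 = 7.75
sum((xi-xbar)(yi-ybar)) = 94.5
Cov = 94.5 / 4 = 23.625

23.6250


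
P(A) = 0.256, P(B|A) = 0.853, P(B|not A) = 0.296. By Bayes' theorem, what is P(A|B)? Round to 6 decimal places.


P(A|B) = P(B|A)*P(A) / P(B), P(B) = P(B|A)*P(A) + P(B|not A)*P(not A)
P(B|A)*P(A) = 0.853 * 0.256 = 0.218368
P(B|not A)*P(not A) = 0.296 * 0.744 = 0.220224
P(B) = 0.218368 + 0.220224 = 0.438592
P(A|B) = 0.218368 / 0.438592 = 3412/6853 ≈ 0.49788414

0.497884


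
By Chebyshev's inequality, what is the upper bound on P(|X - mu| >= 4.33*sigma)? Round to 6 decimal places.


P <= 1/k^2
k^2 = 4.33^2 = 18.7489
1/k^2 = 1 / 18.7489 ≈ 0.05333646

0.053336


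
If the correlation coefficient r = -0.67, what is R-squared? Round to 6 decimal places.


R^2 = r^2 = (-0.67)^2 = 0.4489

0.448900


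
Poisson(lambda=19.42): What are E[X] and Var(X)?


E[X] = Var(X) = lambda = 19.42

19.42, 19.42


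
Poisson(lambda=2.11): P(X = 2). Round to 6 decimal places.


P = e^(-lam) * lam^k / k!
e^(-2.11) ≈ 0.1212380
lam^k = 2.11^2 = 4.4521
k! = 2! = 2
P = 0.1212380 * 4.4521 / 2 ≈ 0.269882

0.269882


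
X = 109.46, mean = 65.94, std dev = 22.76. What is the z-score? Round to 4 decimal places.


z = (X - mu) / sigma
X - mu = 109.46 - 65.94 = 43.52
z = 43.52 / 22.76 = 1088/569 ≈ 1.912127

1.9121


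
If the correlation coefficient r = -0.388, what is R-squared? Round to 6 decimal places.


R^2 = r^2 = (-0.388)^2 = 0.150544

0.150544


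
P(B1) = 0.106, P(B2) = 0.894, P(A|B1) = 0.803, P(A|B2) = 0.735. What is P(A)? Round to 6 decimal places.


P(A) = P(A|B1)*P(B1) + P(A|B2)*P(B2)
P(A|B1)*P(B1) = 0.803 * 0.106 = 0.085118
P(A|B2)*P(B2) = 0.735 * 0.894 = 0.65709
P(A) = 0.085118 + 0.65709 = 0.742208

0.742208


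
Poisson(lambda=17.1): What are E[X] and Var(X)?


E[X] = Var(X) = lambda = 17.1

17.1, 17.1


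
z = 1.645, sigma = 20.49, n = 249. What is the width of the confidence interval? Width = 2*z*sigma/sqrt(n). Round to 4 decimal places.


width = 2*z*sigma/sqrt(n)
2*z*sigma = 2 * 1.645 * 20.49 = 67.4121
sqrt(249) ≈ 15.779734
width = 67.4121 / 15.779734 ≈ 4.272068

4.2721


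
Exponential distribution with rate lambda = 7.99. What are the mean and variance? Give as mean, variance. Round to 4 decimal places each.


mean = 1/lam, var = 1/lam^2
mean = 1 / 7.99 = 100/799 ≈ 0.125156
lam^2 = 7.99^2 = 63.8401
var = 1 / 63.8401 ≈ 0.015664

0.1252, 0.0157


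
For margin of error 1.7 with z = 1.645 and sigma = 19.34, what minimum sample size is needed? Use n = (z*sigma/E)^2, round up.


z*sigma/E = 1.645 * 19.34 / 1.7 ≈ 18.714294
(z*sigma/E)^2 ≈ 350.224804
round up: n = 351

351


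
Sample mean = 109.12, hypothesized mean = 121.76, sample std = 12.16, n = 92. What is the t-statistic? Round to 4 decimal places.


t = (xbar - mu0) / (s/sqrt(n))
xbar - mu0 = 109.12 - 121.76 = -12.64
sqrt(92) ≈ 9.59166305
s/sqrt(n) = 12.16 / 9.59166305 ≈ 1.26776764
t = -12.64 / 1.26776764 ≈ -9.970281

-9.9703


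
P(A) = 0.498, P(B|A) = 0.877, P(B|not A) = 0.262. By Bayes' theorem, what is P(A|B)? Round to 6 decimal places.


P(A|B) = P(B|A)*P(A) / P(B), P(B) = P(B|A)*P(A) + P(B|not A)*P(not A)
P(B|A)*P(A) = 0.877 * 0.498 = 0.436746
P(B|not A)*P(not A) = 0.262 * 0.502 = 0.131524
P(B) = 0.436746 + 0.131524 = 0.56827
P(A|B) = 0.436746 / 0.56827 ≈ 0.76855368

0.768554


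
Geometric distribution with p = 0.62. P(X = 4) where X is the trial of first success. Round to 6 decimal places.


P = (1-p)^(k-1) * p
(1-p)^(k-1) = 0.38^3 = 0.054872
P = 0.054872 * 0.62 = 0.03402064

0.034021


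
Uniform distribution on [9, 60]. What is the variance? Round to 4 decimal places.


Var = (b-a)^2 / 12
(b-a)^2 = (60 - 9)^2 = 2601
Var = 2601/12 = 216.75

216.7500


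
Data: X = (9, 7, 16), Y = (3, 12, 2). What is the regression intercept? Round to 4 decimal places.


a = ybar - b*xbar, where b = sum((xi-xbar)(yi-ybar)) / sum((xi-xbar)^2)
n = 3, xbar = 32/3 ≈ 10.666667, ybar = 17/3 ≈ 5.666667
Sxy = sum((xi-xbar)(yi-ybar)) = -115/3 ≈ -38.333333
Sxx = sum((xi-xbar)^2) = 134/3 ≈ 44.666667
b = Sxy / Sxx = -115/134 ≈ -0.858209
a = 5.666667 - (-0.858209) * 10.666667 = 993/67 ≈ 14.820896

14.8209


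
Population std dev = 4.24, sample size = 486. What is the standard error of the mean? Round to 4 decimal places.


SE = sigma / sqrt(n)
sqrt(486) ≈ 22.045408
SE = 4.24 / 22.045408 ≈ 0.192330

0.1923


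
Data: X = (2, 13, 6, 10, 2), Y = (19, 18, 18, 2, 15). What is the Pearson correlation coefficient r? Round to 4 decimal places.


r = sum((xi-xbar)(yi-ybar)) / sqrt(sum((xi-xbar)^2) * sum((yi-ybar)^2))
n = 5, xbar = 33/5 = 6.6, ybar = 72/5 = 14.4
Sxy = sum((xi-xbar)(yi-ybar)) = -45.2
Sxx = sum((xi-xbar)^2) = 95.2
Syy = sum((yi-ybar)^2) = 201.2
sqrt(Sxx*Syy) ≈ 138.398844
r = Sxy / sqrt(Sxx*Syy) = -45.2 / 138.398844 ≈ -0.326592

-0.3266


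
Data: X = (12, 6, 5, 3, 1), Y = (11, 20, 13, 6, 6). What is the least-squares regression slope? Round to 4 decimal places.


b = sum((xi-xbar)(yi-ybar)) / sum((xi-xbar)^2)
n = 5, xbar = 27/5 = 5.4, ybar = 56/5 = 11.2
Sxy = sum((xi-xbar)(yi-ybar)) = 38.6
Sxx = sum((xi-xbar)^2) = 69.2
b = Sxy / Sxx = 193/346 ≈ 0.557803

0.5578


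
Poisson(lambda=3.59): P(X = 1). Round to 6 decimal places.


P = e^(-lam) * lam^k / k!
e^(-3.59) ≈ 0.02759833
lam^k = 3.59^1 = 3.59
k! = 1! = 1
P = 0.02759833 * 3.59 / 1 ≈ 0.099078

0.099078


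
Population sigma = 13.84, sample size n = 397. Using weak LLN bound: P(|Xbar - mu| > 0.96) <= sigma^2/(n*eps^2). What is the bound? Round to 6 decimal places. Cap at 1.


bound = min(1, sigma^2/(n*eps^2))
sigma^2 = 13.84^2 = 191.5456
n*eps^2 = 397 * 0.96^2 = 397 * 0.9216 = 365.8752
sigma^2/(n*eps^2) = 191.5456 / 365.8752 ≈ 0.52352715

0.523527


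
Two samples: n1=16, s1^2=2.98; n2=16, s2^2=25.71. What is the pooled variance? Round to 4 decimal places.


sp^2 = ((n1-1)*s1^2 + (n2-1)*s2^2)/(n1+n2-2)
(n1-1)*s1^2 = 15 * 2.98 = 44.7
(n2-1)*s2^2 = 15 * 25.71 = 385.65
numerator = 44.7 + 385.65 = 430.35
n1+n2-2 = 30
sp^2 = 430.35 / 30 = 14.345

14.3450


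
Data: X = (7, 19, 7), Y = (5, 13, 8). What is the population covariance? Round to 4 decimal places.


Cov = (1/n)*sum((xi-xbar)(yi-ybar))
n = 3, xbar = 33/3 = 11, ybar = 26/3 ≈ 8.666667
sum((xi-xbar)(yi-ybar)) = 52
Cov = 52 / 3 = 52/3 ≈ 17.333333

17.3333


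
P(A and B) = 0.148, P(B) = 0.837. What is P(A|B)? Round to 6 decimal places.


P(A|B) = P(A and B) / P(B) = 0.148 / 0.837 = 148/837 ≈ 0.17682198

0.176822


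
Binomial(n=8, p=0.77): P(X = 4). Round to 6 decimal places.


P = C(n,k) * p^k * (1-p)^(n-k)
C(8,4) = 70
p^k = 0.77^4 ≈ 0.3515304
(1-p)^(n-k) = 0.23^4 = 0.00279841
P = 70 * 0.3515304 * 0.00279841 ≈ 0.068861

0.068861


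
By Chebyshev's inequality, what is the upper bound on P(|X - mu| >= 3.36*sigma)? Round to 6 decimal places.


P <= 1/k^2
k^2 = 3.36^2 = 11.2896
1/k^2 = 1 / 11.2896 = 625/7056 ≈ 0.08857710

0.088577


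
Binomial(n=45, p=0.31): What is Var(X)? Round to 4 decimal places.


Var = n*p*(1-p) = 45 * 0.31 * 0.69 = 9.6255

9.6255


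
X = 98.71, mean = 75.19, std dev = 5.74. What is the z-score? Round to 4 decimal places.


z = (X - mu) / sigma
X - mu = 98.71 - 75.19 = 23.52
z = 23.52 / 5.74 = 168/41 ≈ 4.097561

4.0976


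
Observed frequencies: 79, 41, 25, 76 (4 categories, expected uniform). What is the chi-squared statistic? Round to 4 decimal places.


chi2 = sum((O-E)^2/E), E = total/4
total = 221, E = 221/4 = 55.25
(79 - 55.25)^2 / 55.25 = 564.0625 / 55.25 = 9025/884 ≈ 10.209276
(41 - 55.25)^2 / 55.25 = 203.0625 / 55.25 = 3249/884 ≈ 3.675339
(25 - 55.25)^2 / 55.25 = 915.0625 / 55.25 = 14641/884 ≈ 16.562217
(76 - 55.25)^2 / 55.25 = 430.5625 / 55.25 = 6889/884 ≈ 7.792986
chi2 = 8451/221 ≈ 38.239819

38.2398


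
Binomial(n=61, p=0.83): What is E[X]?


E[X] = n*p = 61 * 0.83 = 50.63

50.63


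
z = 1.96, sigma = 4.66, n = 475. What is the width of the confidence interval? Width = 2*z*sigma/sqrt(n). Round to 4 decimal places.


width = 2*z*sigma/sqrt(n)
2*z*sigma = 2 * 1.96 * 4.66 = 18.2672
sqrt(475) ≈ 21.794495
width = 18.2672 / 21.794495 ≈ 0.838157

0.8382


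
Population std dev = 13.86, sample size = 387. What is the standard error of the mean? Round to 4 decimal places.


SE = sigma / sqrt(n)
sqrt(387) ≈ 19.672316
SE = 13.86 / 19.672316 ≈ 0.704543

0.7045


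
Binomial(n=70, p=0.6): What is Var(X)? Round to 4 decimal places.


Var = n*p*(1-p) = 70 * 0.6 * 0.4 = 16.8

16.8000


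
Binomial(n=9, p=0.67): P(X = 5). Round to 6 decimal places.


P = C(n,k) * p^k * (1-p)^(n-k)
C(9,5) = 126
p^k = 0.67^5 ≈ 0.1350125
(1-p)^(n-k) = 0.33^4 = 0.01185921
P = 126 * 0.1350125 * 0.01185921 ≈ 0.201744

0.201744


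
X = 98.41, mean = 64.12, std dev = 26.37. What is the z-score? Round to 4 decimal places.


z = (X - mu) / sigma
X - mu = 98.41 - 64.12 = 34.29
z = 34.29 / 26.37 = 381/293 ≈ 1.300341

1.3003


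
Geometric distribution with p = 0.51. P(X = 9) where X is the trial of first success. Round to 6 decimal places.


P = (1-p)^(k-1) * p
(1-p)^(k-1) = 0.49^8 ≈ 0.003323293
P = 0.003323293 * 0.51 ≈ 0.001694879

0.001695


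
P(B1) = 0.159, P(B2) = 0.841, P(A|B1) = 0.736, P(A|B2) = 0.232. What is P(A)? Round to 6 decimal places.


P(A) = P(A|B1)*P(B1) + P(A|B2)*P(B2)
P(A|B1)*P(B1) = 0.736 * 0.159 = 0.117024
P(A|B2)*P(B2) = 0.232 * 0.841 = 0.195112
P(A) = 0.117024 + 0.195112 = 0.312136

0.312136


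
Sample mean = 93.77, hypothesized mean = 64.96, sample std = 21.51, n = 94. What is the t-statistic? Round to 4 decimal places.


t = (xbar - mu0) / (s/sqrt(n))
xbar - mu0 = 93.77 - 64.96 = 28.81
sqrt(94) ≈ 9.69535971
s/sqrt(n) = 21.51 / 9.69535971 ≈ 2.21858710
t = 28.81 / 2.21858710 ≈ 12.985742

12.9857


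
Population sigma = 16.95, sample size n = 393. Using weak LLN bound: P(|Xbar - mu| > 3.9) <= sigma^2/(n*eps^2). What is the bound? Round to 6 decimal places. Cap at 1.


bound = min(1, sigma^2/(n*eps^2))
sigma^2 = 16.95^2 = 287.3025
n*eps^2 = 393 * 3.9^2 = 393 * 15.21 = 5977.53
sigma^2/(n*eps^2) = 287.3025 / 5977.53 ≈ 0.04806375

0.048064


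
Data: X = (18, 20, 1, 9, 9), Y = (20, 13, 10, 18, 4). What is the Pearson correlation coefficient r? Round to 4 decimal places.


r = sum((xi-xbar)(yi-ybar)) / sqrt(sum((xi-xbar)^2) * sum((yi-ybar)^2))
n = 5, xbar = 57/5 = 11.4, ybar = 65/5 = 13
Sxy = sum((xi-xbar)(yi-ybar)) = 87
Sxx = sum((xi-xbar)^2) = 237.2
Syy = sum((yi-ybar)^2) = 164
sqrt(Sxx*Syy) ≈ 197.232857
r = Sxy / sqrt(Sxx*Syy) = 87 / 197.232857 ≈ 0.441103

0.4411


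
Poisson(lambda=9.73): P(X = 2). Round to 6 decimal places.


P = e^(-lam) * lam^k / k!
e^(-9.73) ≈ 0.00005947229
lam^k = 9.73^2 = 94.6729
k! = 2! = 2
P = 0.00005947229 * 94.6729 / 2 ≈ 0.002815

0.002815


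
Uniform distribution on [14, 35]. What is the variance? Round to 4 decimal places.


Var = (b-a)^2 / 12
(b-a)^2 = (35 - 14)^2 = 441
Var = 441/12 = 36.75

36.7500


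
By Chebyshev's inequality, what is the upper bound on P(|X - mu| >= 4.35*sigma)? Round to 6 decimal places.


P <= 1/k^2
k^2 = 4.35^2 = 18.9225
1/k^2 = 1 / 18.9225 = 400/7569 ≈ 0.05284714

0.052847


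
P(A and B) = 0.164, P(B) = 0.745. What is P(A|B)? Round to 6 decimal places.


P(A|B) = P(A and B) / P(B) = 0.164 / 0.745 = 164/745 ≈ 0.22013423

0.220134


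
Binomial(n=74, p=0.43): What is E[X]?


E[X] = n*p = 74 * 0.43 = 31.82

31.82


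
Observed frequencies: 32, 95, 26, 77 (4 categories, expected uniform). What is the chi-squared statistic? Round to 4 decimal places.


chi2 = sum((O-E)^2/E), E = total/4
total = 230, E = 230/4 = 57.5
(32 - 57.5)^2 / 57.5 = 650.25 / 57.5 = 2601/230 ≈ 11.308696
(95 - 57.5)^2 / 57.5 = 1406.25 / 57.5 = 1125/46 ≈ 24.456522
(26 - 57.5)^2 / 57.5 = 992.25 / 57.5 = 3969/230 ≈ 17.256522
(77 - 57.5)^2 / 57.5 = 380.25 / 57.5 = 1521/230 ≈ 6.613043
chi2 = 6858/115 ≈ 59.634783

59.6348


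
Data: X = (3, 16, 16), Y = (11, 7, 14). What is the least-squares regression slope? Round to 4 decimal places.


b = sum((xi-xbar)(yi-ybar)) / sum((xi-xbar)^2)
n = 3, xbar = 35/3 ≈ 11.666667, ybar = 32/3 ≈ 10.666667
Sxy = sum((xi-xbar)(yi-ybar)) = -13/3 ≈ -4.333333
Sxx = sum((xi-xbar)^2) = 338/3 ≈ 112.666667
b = Sxy / Sxx = -1/26 ≈ -0.038462

-0.0385


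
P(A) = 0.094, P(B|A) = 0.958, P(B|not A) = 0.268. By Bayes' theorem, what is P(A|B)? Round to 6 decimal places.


P(A|B) = P(B|A)*P(A) / P(B), P(B) = P(B|A)*P(A) + P(B|not A)*P(not A)
P(B|A)*P(A) = 0.958 * 0.094 = 0.090052
P(B|not A)*P(not A) = 0.268 * 0.906 = 0.242808
P(B) = 0.090052 + 0.242808 = 0.33286
P(A|B) = 0.090052 / 0.33286 ≈ 0.27054017

0.270540


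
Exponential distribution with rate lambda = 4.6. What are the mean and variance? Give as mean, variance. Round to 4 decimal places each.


mean = 1/lam, var = 1/lam^2
mean = 1 / 4.6 = 5/23 ≈ 0.217391
lam^2 = 4.6^2 = 21.16
var = 1 / 21.16 = 25/529 ≈ 0.047259

0.2174, 0.0473


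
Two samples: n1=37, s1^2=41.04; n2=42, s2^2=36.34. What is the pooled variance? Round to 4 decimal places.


sp^2 = ((n1-1)*s1^2 + (n2-1)*s2^2)/(n1+n2-2)
(n1-1)*s1^2 = 36 * 41.04 = 1477.44
(n2-1)*s2^2 = 41 * 36.34 = 1489.94
numerator = 1477.44 + 1489.94 = 2967.38
n1+n2-2 = 77
sp^2 = 2967.38 / 77 = 148369/3850 ≈ 38.537403

38.5374


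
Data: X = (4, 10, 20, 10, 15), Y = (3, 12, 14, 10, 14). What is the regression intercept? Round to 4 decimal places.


a = ybar - b*xbar, where b = sum((xi-xbar)(yi-ybar)) / sum((xi-xbar)^2)
n = 5, xbar = 59/5 = 11.8, ybar = 53/5 = 10.6
Sxy = sum((xi-xbar)(yi-ybar)) = 96.6
Sxx = sum((xi-xbar)^2) = 144.8
b = Sxy / Sxx = 483/724 ≈ 0.667127
a = 10.6 - 0.667127 * 11.8 = 1975/724 ≈ 2.727901

2.7279


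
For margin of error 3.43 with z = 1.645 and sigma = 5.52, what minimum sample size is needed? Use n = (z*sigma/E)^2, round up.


z*sigma/E = 1.645 * 5.52 / 3.43 = 3243/1225 ≈ 2.647347
(z*sigma/E)^2 ≈ 7.008446
round up: n = 8

8


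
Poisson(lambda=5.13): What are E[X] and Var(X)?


E[X] = Var(X) = lambda = 5.13

5.13, 5.13


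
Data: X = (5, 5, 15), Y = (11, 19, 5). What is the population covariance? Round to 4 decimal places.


Cov = (1/n)*sum((xi-xbar)(yi-ybar))
n = 3, xbar = 25/3 ≈ 8.333333, ybar = 35/3 ≈ 11.666667
sum((xi-xbar)(yi-ybar)) = -200/3 ≈ -66.666667
Cov = -66.666667 / 3 = -200/9 ≈ -22.222222

-22.2222


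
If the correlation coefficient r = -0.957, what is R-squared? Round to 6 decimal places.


R^2 = r^2 = (-0.957)^2 = 0.915849

0.915849


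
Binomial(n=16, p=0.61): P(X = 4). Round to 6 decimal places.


P = C(n,k) * p^k * (1-p)^(n-k)
C(16,4) = 1820
p^k = 0.61^4 ≈ 0.1384584
(1-p)^(n-k) = 0.39^12 ≈ 0.00001238156
P = 1820 * 0.1384584 * 0.00001238156 ≈ 0.003120

0.003120


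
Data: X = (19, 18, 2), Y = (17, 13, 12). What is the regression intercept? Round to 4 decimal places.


a = ybar - b*xbar, where b = sum((xi-xbar)(yi-ybar)) / sum((xi-xbar)^2)
n = 3, xbar = 39/3 = 13, ybar = 42/3 = 14
Sxy = sum((xi-xbar)(yi-ybar)) = 35
Sxx = sum((xi-xbar)^2) = 182
b = Sxy / Sxx = 5/26 ≈ 0.192308
a = 14 - 0.192308 * 13 = 11.5

11.5000


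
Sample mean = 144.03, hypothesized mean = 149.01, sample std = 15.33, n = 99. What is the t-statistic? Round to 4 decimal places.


t = (xbar - mu0) / (s/sqrt(n))
xbar - mu0 = 144.03 - 149.01 = -4.98
sqrt(99) ≈ 9.94987437
s/sqrt(n) = 15.33 / 9.94987437 ≈ 1.54072297
t = -4.98 / 1.54072297 ≈ -3.232249

-3.2322


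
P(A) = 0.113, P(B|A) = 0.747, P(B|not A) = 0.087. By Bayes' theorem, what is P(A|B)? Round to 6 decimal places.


P(A|B) = P(B|A)*P(A) / P(B), P(B) = P(B|A)*P(A) + P(B|not A)*P(not A)
P(B|A)*P(A) = 0.747 * 0.113 = 0.084411
P(B|not A)*P(not A) = 0.087 * 0.887 = 0.077169
P(B) = 0.084411 + 0.077169 = 0.16158
P(A|B) = 0.084411 / 0.16158 ≈ 0.52240995

0.522410


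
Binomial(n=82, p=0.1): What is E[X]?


E[X] = n*p = 82 * 0.1 = 8.2

8.2


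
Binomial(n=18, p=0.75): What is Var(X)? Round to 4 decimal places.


Var = n*p*(1-p) = 18 * 0.75 * 0.25 = 3.375

3.3750


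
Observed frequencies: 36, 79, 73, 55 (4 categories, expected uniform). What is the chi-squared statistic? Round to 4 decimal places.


chi2 = sum((O-E)^2/E), E = total/4
total = 243, E = 243/4 = 60.75
(36 - 60.75)^2 / 60.75 = 612.5625 / 60.75 = 121/12 ≈ 10.083333
(79 - 60.75)^2 / 60.75 = 333.0625 / 60.75 = 5329/972 ≈ 5.482510
(73 - 60.75)^2 / 60.75 = 150.0625 / 60.75 = 2401/972 ≈ 2.470165
(55 - 60.75)^2 / 60.75 = 33.0625 / 60.75 = 529/972 ≈ 0.544239
chi2 = 1505/81 ≈ 18.580247

18.5802


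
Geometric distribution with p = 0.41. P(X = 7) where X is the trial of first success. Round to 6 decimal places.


P = (1-p)^(k-1) * p
(1-p)^(k-1) = 0.59^6 ≈ 0.04218053
P = 0.04218053 * 0.41 ≈ 0.01729402

0.017294


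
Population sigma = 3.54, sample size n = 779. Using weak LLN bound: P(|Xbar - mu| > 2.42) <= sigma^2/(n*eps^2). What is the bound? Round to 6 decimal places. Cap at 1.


bound = min(1, sigma^2/(n*eps^2))
sigma^2 = 3.54^2 = 12.5316
n*eps^2 = 779 * 2.42^2 = 779 * 5.8564 = 4562.1356
sigma^2/(n*eps^2) = 12.5316 / 4562.1356 ≈ 0.00274687

0.002747


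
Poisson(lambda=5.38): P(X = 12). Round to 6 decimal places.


P = e^(-lam) * lam^k / k!
e^(-5.38) ≈ 0.004607822
lam^k = 5.38^12 ≈ 588013514.877506
k! = 12! = 479001600
P = 0.004607822 * 588013514.877506 / 479001600 ≈ 0.005656

0.005656


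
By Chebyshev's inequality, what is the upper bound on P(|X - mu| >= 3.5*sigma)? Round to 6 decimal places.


P <= 1/k^2
k^2 = 3.5^2 = 12.25
1/k^2 = 1 / 12.25 = 4/49 ≈ 0.08163265

0.081633


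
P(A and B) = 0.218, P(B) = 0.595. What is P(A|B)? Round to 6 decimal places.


P(A|B) = P(A and B) / P(B) = 0.218 / 0.595 = 218/595 ≈ 0.36638655

0.366387


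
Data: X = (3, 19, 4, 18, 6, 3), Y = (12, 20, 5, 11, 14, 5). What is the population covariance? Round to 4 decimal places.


Cov = (1/n)*sum((xi-xbar)(yi-ybar))
n = 6, xbar = 53/6 ≈ 8.833333, ybar = 67/6 ≈ 11.166667
sum((xi-xbar)(yi-ybar)) = 847/6 ≈ 141.166667
Cov = 141.166667 / 6 = 847/36 ≈ 23.527778

23.5278


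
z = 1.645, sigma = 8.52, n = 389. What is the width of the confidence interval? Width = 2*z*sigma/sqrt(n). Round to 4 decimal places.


width = 2*z*sigma/sqrt(n)
2*z*sigma = 2 * 1.645 * 8.52 = 28.0308
sqrt(389) ≈ 19.723083
width = 28.0308 / 19.723083 ≈ 1.421218

1.4212


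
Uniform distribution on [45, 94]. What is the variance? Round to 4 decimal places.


Var = (b-a)^2 / 12
(b-a)^2 = (94 - 45)^2 = 2401
Var = 2401/12 ≈ 200.083333

200.0833


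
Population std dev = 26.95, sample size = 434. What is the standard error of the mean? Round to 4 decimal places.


SE = sigma / sqrt(n)
sqrt(434) ≈ 20.832667
SE = 26.95 / 20.832667 ≈ 1.293641

1.2936


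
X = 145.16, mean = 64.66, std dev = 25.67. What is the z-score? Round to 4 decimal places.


z = (X - mu) / sigma
X - mu = 145.16 - 64.66 = 80.5
z = 80.5 / 25.67 = 8050/2567 ≈ 3.135956

3.1360


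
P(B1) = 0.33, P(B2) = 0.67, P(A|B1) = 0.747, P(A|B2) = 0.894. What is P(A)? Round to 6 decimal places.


P(A) = P(A|B1)*P(B1) + P(A|B2)*P(B2)
P(A|B1)*P(B1) = 0.747 * 0.33 = 0.24651
P(A|B2)*P(B2) = 0.894 * 0.67 = 0.59898
P(A) = 0.24651 + 0.59898 = 0.84549

0.845490


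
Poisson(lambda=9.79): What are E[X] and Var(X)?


E[X] = Var(X) = lambda = 9.79

9.79, 9.79


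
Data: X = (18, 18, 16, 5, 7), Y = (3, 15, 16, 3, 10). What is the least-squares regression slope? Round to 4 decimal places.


b = sum((xi-xbar)(yi-ybar)) / sum((xi-xbar)^2)
n = 5, xbar = 64/5 = 12.8, ybar = 47/5 = 9.4
Sxy = sum((xi-xbar)(yi-ybar)) = 63.4
Sxx = sum((xi-xbar)^2) = 158.8
b = Sxy / Sxx = 317/794 ≈ 0.399244

0.3992


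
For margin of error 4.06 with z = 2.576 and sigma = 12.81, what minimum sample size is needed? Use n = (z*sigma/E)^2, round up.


z*sigma/E = 2.576 * 12.81 / 4.06 = 29463/3625 ≈ 8.127724
(z*sigma/E)^2 ≈ 66.059900
round up: n = 67

67


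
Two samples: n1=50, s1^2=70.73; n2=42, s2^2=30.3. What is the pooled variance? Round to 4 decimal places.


sp^2 = ((n1-1)*s1^2 + (n2-1)*s2^2)/(n1+n2-2)
(n1-1)*s1^2 = 49 * 70.73 = 3465.77
(n2-1)*s2^2 = 41 * 30.3 = 1242.3
numerator = 3465.77 + 1242.3 = 4708.07
n1+n2-2 = 90
sp^2 = 4708.07 / 90 = 470807/9000 ≈ 52.311889

52.3119


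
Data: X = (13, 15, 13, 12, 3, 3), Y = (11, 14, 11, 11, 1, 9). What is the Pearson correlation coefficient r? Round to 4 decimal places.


r = sum((xi-xbar)(yi-ybar)) / sqrt(sum((xi-xbar)^2) * sum((yi-ybar)^2))
n = 6, xbar = 59/6 ≈ 9.833333, ybar = 57/6 = 9.5
Sxy = sum((xi-xbar)(yi-ybar)) = 97.5
Sxx = sum((xi-xbar)^2) = 869/6 ≈ 144.833333
Syy = sum((yi-ybar)^2) = 99.5
sqrt(Sxx*Syy) ≈ 120.045477
r = Sxy / sqrt(Sxx*Syy) = 97.5 / 120.045477 ≈ 0.812192

0.8122


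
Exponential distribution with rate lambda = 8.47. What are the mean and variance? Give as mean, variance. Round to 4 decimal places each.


mean = 1/lam, var = 1/lam^2
mean = 1 / 8.47 = 100/847 ≈ 0.118064
lam^2 = 8.47^2 = 71.7409
var = 1 / 71.7409 ≈ 0.013939

0.1181, 0.0139


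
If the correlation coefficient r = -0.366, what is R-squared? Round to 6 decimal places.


R^2 = r^2 = (-0.366)^2 = 0.133956

0.133956


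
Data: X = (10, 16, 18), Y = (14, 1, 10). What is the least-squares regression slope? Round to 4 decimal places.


b = sum((xi-xbar)(yi-ybar)) / sum((xi-xbar)^2)
n = 3, xbar = 44/3 ≈ 14.666667, ybar = 25/3 ≈ 8.333333
Sxy = sum((xi-xbar)(yi-ybar)) = -92/3 ≈ -30.666667
Sxx = sum((xi-xbar)^2) = 104/3 ≈ 34.666667
b = Sxy / Sxx = -23/26 ≈ -0.884615

-0.8846


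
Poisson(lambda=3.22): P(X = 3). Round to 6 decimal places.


P = e^(-lam) * lam^k / k!
e^(-3.22) ≈ 0.03995506
lam^k = 3.22^3 = 33.386248
k! = 3! = 6
P = 0.03995506 * 33.386248 / 6 ≈ 0.222325

0.222325


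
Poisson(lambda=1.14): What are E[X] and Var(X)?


E[X] = Var(X) = lambda = 1.14

1.14, 1.14


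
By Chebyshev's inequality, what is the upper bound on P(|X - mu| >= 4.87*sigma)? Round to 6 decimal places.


P <= 1/k^2
k^2 = 4.87^2 = 23.7169
1/k^2 = 1 / 23.7169 ≈ 0.04216403

0.042164


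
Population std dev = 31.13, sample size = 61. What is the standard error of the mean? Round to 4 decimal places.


SE = sigma / sqrt(n)
sqrt(61) ≈ 7.810250
SE = 31.13 / 7.810250 ≈ 3.985788

3.9858


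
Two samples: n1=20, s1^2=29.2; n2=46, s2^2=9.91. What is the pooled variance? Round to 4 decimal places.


sp^2 = ((n1-1)*s1^2 + (n2-1)*s2^2)/(n1+n2-2)
(n1-1)*s1^2 = 19 * 29.2 = 554.8
(n2-1)*s2^2 = 45 * 9.91 = 445.95
numerator = 554.8 + 445.95 = 1000.75
n1+n2-2 = 64
sp^2 = 1000.75 / 64 = 4003/256 ≈ 15.636719

15.6367


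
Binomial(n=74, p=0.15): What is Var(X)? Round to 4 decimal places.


Var = n*p*(1-p) = 74 * 0.15 * 0.85 = 9.435

9.4350


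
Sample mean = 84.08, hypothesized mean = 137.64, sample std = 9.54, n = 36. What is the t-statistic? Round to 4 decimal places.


t = (xbar - mu0) / (s/sqrt(n))
xbar - mu0 = 84.08 - 137.64 = -53.56
sqrt(36) = 6
s/sqrt(n) = 9.54 / 6 = 1.59
t = -53.56 / 1.59 = -5356/159 ≈ -33.685535

-33.6855


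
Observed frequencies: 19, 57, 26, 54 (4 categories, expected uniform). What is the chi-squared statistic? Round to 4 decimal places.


chi2 = sum((O-E)^2/E), E = total/4
total = 156, E = 156/4 = 39
(19 - 39)^2 / 39 = 400 / 39 = 400/39 ≈ 10.256410
(57 - 39)^2 / 39 = 324 / 39 = 108/13 ≈ 8.307692
(26 - 39)^2 / 39 = 169 / 39 = 13/3 ≈ 4.333333
(54 - 39)^2 / 39 = 225 / 39 = 75/13 ≈ 5.769231
chi2 = 86/3 ≈ 28.666667

28.6667


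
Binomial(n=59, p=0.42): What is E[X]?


E[X] = n*p = 59 * 0.42 = 24.78

24.78


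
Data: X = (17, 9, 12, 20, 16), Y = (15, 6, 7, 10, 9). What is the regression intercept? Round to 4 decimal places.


a = ybar - b*xbar, where b = sum((xi-xbar)(yi-ybar)) / sum((xi-xbar)^2)
n = 5, xbar = 74/5 = 14.8, ybar = 47/5 = 9.4
Sxy = sum((xi-xbar)(yi-ybar)) = 41.4
Sxx = sum((xi-xbar)^2) = 74.8
b = Sxy / Sxx = 207/374 ≈ 0.553476
a = 9.4 - 0.553476 * 14.8 = 226/187 ≈ 1.208556

1.2086


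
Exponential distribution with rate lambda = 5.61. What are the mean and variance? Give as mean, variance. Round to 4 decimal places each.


mean = 1/lam, var = 1/lam^2
mean = 1 / 5.61 = 100/561 ≈ 0.178253
lam^2 = 5.61^2 = 31.4721
var = 1 / 31.4721 ≈ 0.031774

0.1783, 0.0318


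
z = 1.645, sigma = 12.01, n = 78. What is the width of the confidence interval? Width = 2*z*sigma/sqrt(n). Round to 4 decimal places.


width = 2*z*sigma/sqrt(n)
2*z*sigma = 2 * 1.645 * 12.01 = 39.5129
sqrt(78) ≈ 8.831761
width = 39.5129 / 8.831761 ≈ 4.473955

4.4740


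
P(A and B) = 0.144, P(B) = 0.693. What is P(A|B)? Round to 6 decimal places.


P(A|B) = P(A and B) / P(B) = 0.144 / 0.693 = 16/77 ≈ 0.20779221

0.207792


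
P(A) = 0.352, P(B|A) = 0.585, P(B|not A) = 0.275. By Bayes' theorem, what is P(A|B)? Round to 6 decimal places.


P(A|B) = P(B|A)*P(A) / P(B), P(B) = P(B|A)*P(A) + P(B|not A)*P(not A)
P(B|A)*P(A) = 0.585 * 0.352 = 0.20592
P(B|not A)*P(not A) = 0.275 * 0.648 = 0.1782
P(B) = 0.20592 + 0.1782 = 0.38412
P(A|B) = 0.20592 / 0.38412 = 52/97 ≈ 0.53608247

0.536082


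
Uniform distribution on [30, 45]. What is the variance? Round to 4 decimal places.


Var = (b-a)^2 / 12
(b-a)^2 = (45 - 30)^2 = 225
Var = 225/12 = 18.75

18.7500


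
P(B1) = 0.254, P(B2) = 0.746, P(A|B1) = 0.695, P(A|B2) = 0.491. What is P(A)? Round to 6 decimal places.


P(A) = P(A|B1)*P(B1) + P(A|B2)*P(B2)
P(A|B1)*P(B1) = 0.695 * 0.254 = 0.17653
P(A|B2)*P(B2) = 0.491 * 0.746 = 0.366286
P(A) = 0.17653 + 0.366286 = 0.542816

0.542816


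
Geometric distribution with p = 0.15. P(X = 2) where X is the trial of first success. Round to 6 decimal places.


P = (1-p)^(k-1) * p
(1-p)^(k-1) = 0.85^1 = 0.85
P = 0.85 * 0.15 = 0.1275

0.127500


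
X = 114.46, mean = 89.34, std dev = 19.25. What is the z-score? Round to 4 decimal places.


z = (X - mu) / sigma
X - mu = 114.46 - 89.34 = 25.12
z = 25.12 / 19.25 = 2512/1925 ≈ 1.304935

1.3049


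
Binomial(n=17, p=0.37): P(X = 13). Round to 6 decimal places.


P = C(n,k) * p^k * (1-p)^(n-k)
C(17,13) = 2380
p^k = 0.37^13 ≈ 0.000002435692
(1-p)^(n-k) = 0.63^4 ≈ 0.1575296
P = 2380 * 0.000002435692 * 0.1575296 ≈ 0.000913

0.000913


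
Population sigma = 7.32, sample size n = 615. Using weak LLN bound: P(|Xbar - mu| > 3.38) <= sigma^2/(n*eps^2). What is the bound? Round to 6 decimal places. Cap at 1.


bound = min(1, sigma^2/(n*eps^2))
sigma^2 = 7.32^2 = 53.5824
n*eps^2 = 615 * 3.38^2 = 615 * 11.4244 = 7026.006
sigma^2/(n*eps^2) = 53.5824 / 7026.006 ≈ 0.00762630

0.007626


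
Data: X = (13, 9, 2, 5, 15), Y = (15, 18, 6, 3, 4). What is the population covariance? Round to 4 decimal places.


Cov = (1/n)*sum((xi-xbar)(yi-ybar))
n = 5, xbar = 44/5 = 8.8, ybar = 46/5 = 9.2
sum((xi-xbar)(yi-ybar)) = 39.2
Cov = 39.2 / 5 = 7.84

7.8400


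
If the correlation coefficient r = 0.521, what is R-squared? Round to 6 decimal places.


R^2 = r^2 = (0.521)^2 = 0.271441

0.271441


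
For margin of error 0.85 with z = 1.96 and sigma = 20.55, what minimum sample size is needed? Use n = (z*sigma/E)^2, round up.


z*sigma/E = 1.96 * 20.55 / 0.85 = 20139/425 ≈ 47.385882
(z*sigma/E)^2 ≈ 2245.421846
round up: n = 2246

2246


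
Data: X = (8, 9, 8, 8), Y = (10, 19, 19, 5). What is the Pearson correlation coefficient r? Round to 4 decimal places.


r = sum((xi-xbar)(yi-ybar)) / sqrt(sum((xi-xbar)^2) * sum((yi-ybar)^2))
n = 4, xbar = 33/4 = 8.25, ybar = 53/4 = 13.25
Sxy = sum((xi-xbar)(yi-ybar)) = 5.75
Sxx = sum((xi-xbar)^2) = 0.75
Syy = sum((yi-ybar)^2) = 144.75
sqrt(Sxx*Syy) ≈ 10.419333
r = Sxy / sqrt(Sxx*Syy) = 5.75 / 10.419333 ≈ 0.551859

0.5519


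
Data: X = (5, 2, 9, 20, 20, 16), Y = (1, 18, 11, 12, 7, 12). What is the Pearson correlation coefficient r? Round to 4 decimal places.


r = sum((xi-xbar)(yi-ybar)) / sqrt(sum((xi-xbar)^2) * sum((yi-ybar)^2))
n = 6, xbar = 72/6 = 12, ybar = 61/6 ≈ 10.166667
Sxy = sum((xi-xbar)(yi-ybar)) = -20
Sxx = sum((xi-xbar)^2) = 302
Syy = sum((yi-ybar)^2) = 977/6 ≈ 162.833333
sqrt(Sxx*Syy) ≈ 221.755872
r = Sxy / sqrt(Sxx*Syy) = -20 / 221.755872 ≈ -0.090189

-0.0902


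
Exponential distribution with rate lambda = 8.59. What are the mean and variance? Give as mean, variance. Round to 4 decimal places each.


mean = 1/lam, var = 1/lam^2
mean = 1 / 8.59 = 100/859 ≈ 0.116414
lam^2 = 8.59^2 = 73.7881
var = 1 / 73.7881 ≈ 0.013552

0.1164, 0.0136


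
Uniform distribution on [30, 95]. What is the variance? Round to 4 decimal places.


Var = (b-a)^2 / 12
(b-a)^2 = (95 - 30)^2 = 4225
Var = 4225/12 ≈ 352.083333

352.0833


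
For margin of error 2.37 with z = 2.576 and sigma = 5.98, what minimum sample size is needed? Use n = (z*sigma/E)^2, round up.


z*sigma/E = 2.576 * 5.98 / 2.37 ≈ 6.499781
(z*sigma/E)^2 ≈ 42.247148
round up: n = 43

43


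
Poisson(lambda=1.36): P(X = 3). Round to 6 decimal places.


P = e^(-lam) * lam^k / k!
e^(-1.36) ≈ 0.2566608
lam^k = 1.36^3 = 2.515456
k! = 3! = 6
P = 0.2566608 * 2.515456 / 6 ≈ 0.107603

0.107603


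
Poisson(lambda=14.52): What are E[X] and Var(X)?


E[X] = Var(X) = lambda = 14.52

14.52, 14.52


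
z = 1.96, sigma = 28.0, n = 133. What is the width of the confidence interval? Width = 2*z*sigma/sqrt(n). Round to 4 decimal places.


width = 2*z*sigma/sqrt(n)
2*z*sigma = 2 * 1.96 * 28.0 = 109.76
sqrt(133) ≈ 11.532563
width = 109.76 / 11.532563 ≈ 9.517399

9.5174


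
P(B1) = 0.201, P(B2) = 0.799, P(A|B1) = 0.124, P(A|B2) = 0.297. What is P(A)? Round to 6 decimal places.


P(A) = P(A|B1)*P(B1) + P(A|B2)*P(B2)
P(A|B1)*P(B1) = 0.124 * 0.201 = 0.024924
P(A|B2)*P(B2) = 0.297 * 0.799 = 0.237303
P(A) = 0.024924 + 0.237303 = 0.262227

0.262227


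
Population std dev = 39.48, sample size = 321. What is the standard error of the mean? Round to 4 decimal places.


SE = sigma / sqrt(n)
sqrt(321) ≈ 17.916473
SE = 39.48 / 17.916473 ≈ 2.203559

2.2036


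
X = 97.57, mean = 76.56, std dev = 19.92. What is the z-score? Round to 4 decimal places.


z = (X - mu) / sigma
X - mu = 97.57 - 76.56 = 21.01
z = 21.01 / 19.92 = 2101/1992 ≈ 1.054719

1.0547


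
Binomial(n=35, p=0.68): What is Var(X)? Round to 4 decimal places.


Var = n*p*(1-p) = 35 * 0.68 * 0.32 = 7.616

7.6160


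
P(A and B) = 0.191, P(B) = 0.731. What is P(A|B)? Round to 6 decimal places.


P(A|B) = P(A and B) / P(B) = 0.191 / 0.731 = 191/731 ≈ 0.26128591

0.261286


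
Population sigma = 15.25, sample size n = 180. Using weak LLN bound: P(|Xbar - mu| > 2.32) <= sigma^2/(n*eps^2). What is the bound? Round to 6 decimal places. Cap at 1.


bound = min(1, sigma^2/(n*eps^2))
sigma^2 = 15.25^2 = 232.5625
n*eps^2 = 180 * 2.32^2 = 180 * 5.3824 = 968.832
sigma^2/(n*eps^2) = 232.5625 / 968.832 ≈ 0.24004420

0.240044


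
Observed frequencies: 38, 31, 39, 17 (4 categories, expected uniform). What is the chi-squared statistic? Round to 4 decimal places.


chi2 = sum((O-E)^2/E), E = total/4
total = 125, E = 125/4 = 31.25
(38 - 31.25)^2 / 31.25 = 45.5625 / 31.25 = 1.458
(31 - 31.25)^2 / 31.25 = 0.0625 / 31.25 = 0.002
(39 - 31.25)^2 / 31.25 = 60.0625 / 31.25 = 1.922
(17 - 31.25)^2 / 31.25 = 203.0625 / 31.25 = 6.498
chi2 = 9.88

9.8800


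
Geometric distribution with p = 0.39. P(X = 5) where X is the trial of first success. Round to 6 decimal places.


P = (1-p)^(k-1) * p
(1-p)^(k-1) = 0.61^4 ≈ 0.1384584
P = 0.1384584 * 0.39 ≈ 0.05399878

0.053999


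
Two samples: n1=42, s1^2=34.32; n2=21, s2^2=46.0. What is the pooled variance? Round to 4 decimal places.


sp^2 = ((n1-1)*s1^2 + (n2-1)*s2^2)/(n1+n2-2)
(n1-1)*s1^2 = 41 * 34.32 = 1407.12
(n2-1)*s2^2 = 20 * 46.0 = 920
numerator = 1407.12 + 920 = 2327.12
n1+n2-2 = 61
sp^2 = 2327.12 / 61 = 58178/1525 ≈ 38.149508

38.1495


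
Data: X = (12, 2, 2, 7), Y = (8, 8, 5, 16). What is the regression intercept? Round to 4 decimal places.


a = ybar - b*xbar, where b = sum((xi-xbar)(yi-ybar)) / sum((xi-xbar)^2)
n = 4, xbar = 23/4 = 5.75, ybar = 37/4 = 9.25
Sxy = sum((xi-xbar)(yi-ybar)) = 21.25
Sxx = sum((xi-xbar)^2) = 68.75
b = Sxy / Sxx = 17/55 ≈ 0.309091
a = 9.25 - 0.309091 * 5.75 = 411/55 ≈ 7.472727

7.4727


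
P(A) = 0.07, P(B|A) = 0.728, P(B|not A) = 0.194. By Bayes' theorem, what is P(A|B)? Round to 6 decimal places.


P(A|B) = P(B|A)*P(A) / P(B), P(B) = P(B|A)*P(A) + P(B|not A)*P(not A)
P(B|A)*P(A) = 0.728 * 0.07 = 0.05096
P(B|not A)*P(not A) = 0.194 * 0.93 = 0.18042
P(B) = 0.05096 + 0.18042 = 0.23138
P(A|B) = 0.05096 / 0.23138 ≈ 0.22024375

0.220244


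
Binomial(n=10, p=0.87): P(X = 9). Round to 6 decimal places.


P = C(n,k) * p^k * (1-p)^(n-k)
C(10,9) = 10
p^k = 0.87^9 ≈ 0.2855442
(1-p)^(n-k) = 0.13^1 = 0.13
P = 10 * 0.2855442 * 0.13 ≈ 0.371207

0.371207


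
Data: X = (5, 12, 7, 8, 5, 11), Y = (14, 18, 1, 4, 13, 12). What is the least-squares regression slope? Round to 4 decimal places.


b = sum((xi-xbar)(yi-ybar)) / sum((xi-xbar)^2)
n = 6, xbar = 48/6 = 8, ybar = 62/6 = 31/3 ≈ 10.333333
Sxy = sum((xi-xbar)(yi-ybar)) = 26
Sxx = sum((xi-xbar)^2) = 44
b = Sxy / Sxx = 13/22 ≈ 0.590909

0.5909


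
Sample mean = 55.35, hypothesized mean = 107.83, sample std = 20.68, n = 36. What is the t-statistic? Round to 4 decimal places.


t = (xbar - mu0) / (s/sqrt(n))
xbar - mu0 = 55.35 - 107.83 = -52.48
sqrt(36) = 6
s/sqrt(n) = 20.68 / 6 = 517/150 ≈ 3.44666667
t = -52.48 / 3.44666667 = -7872/517 ≈ -15.226306

-15.2263


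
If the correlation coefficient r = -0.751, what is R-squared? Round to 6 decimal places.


R^2 = r^2 = (-0.751)^2 = 0.564001

0.564001


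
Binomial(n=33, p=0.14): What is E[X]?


E[X] = n*p = 33 * 0.14 = 4.62

4.62


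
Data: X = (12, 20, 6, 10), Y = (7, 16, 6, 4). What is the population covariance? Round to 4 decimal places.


Cov = (1/n)*sum((xi-xbar)(yi-ybar))
n = 4, xbar = 48/4 = 12, ybar = 33/4 = 8.25
sum((xi-xbar)(yi-ybar)) = 84
Cov = 84 / 4 = 21

21.0000


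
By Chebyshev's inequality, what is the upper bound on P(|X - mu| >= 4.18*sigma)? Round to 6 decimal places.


P <= 1/k^2
k^2 = 4.18^2 = 17.4724
1/k^2 = 1 / 17.4724 ≈ 0.05723312

0.057233


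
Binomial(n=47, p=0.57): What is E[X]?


E[X] = n*p = 47 * 0.57 = 26.79

26.79


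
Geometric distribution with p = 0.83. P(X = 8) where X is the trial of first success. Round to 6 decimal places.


P = (1-p)^(k-1) * p
(1-p)^(k-1) = 0.17^7 ≈ 0.000004103387
P = 0.000004103387 * 0.83 ≈ 0.000003405811

0.000003
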